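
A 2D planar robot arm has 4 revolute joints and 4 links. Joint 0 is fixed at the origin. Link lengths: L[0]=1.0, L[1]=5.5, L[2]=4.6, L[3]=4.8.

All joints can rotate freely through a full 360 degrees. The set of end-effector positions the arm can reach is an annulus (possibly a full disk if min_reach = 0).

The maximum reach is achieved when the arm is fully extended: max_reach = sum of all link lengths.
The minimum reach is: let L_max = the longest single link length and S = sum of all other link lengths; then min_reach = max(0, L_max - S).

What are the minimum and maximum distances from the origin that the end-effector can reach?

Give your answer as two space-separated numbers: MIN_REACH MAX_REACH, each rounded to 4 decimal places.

Link lengths: [1.0, 5.5, 4.6, 4.8]
max_reach = 1 + 5.5 + 4.6 + 4.8 = 15.9
L_max = max([1.0, 5.5, 4.6, 4.8]) = 5.5
S (sum of others) = 15.9 - 5.5 = 10.4
min_reach = max(0, 5.5 - 10.4) = max(0, -4.9) = 0

Answer: 0.0000 15.9000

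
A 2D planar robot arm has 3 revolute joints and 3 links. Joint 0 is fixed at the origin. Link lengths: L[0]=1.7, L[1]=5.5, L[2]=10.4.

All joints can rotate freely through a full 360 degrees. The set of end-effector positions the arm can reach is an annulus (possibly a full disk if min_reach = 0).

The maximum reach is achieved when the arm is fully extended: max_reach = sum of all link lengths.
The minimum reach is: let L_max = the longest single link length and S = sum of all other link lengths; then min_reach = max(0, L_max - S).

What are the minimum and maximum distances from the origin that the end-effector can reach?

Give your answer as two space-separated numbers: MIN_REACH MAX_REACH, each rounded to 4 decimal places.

Link lengths: [1.7, 5.5, 10.4]
max_reach = 1.7 + 5.5 + 10.4 = 17.6
L_max = max([1.7, 5.5, 10.4]) = 10.4
S (sum of others) = 17.6 - 10.4 = 7.2
min_reach = max(0, 10.4 - 7.2) = max(0, 3.2) = 3.2

Answer: 3.2000 17.6000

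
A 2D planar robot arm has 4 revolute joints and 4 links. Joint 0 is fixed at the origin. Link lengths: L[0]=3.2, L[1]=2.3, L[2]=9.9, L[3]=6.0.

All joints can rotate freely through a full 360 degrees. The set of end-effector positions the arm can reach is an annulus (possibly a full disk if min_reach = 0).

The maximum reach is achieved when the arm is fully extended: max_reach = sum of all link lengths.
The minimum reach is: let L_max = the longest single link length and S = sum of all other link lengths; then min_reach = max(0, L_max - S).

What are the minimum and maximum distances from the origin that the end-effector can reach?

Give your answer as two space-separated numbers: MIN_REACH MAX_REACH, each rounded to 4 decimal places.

Answer: 0.0000 21.4000

Derivation:
Link lengths: [3.2, 2.3, 9.9, 6.0]
max_reach = 3.2 + 2.3 + 9.9 + 6 = 21.4
L_max = max([3.2, 2.3, 9.9, 6.0]) = 9.9
S (sum of others) = 21.4 - 9.9 = 11.5
min_reach = max(0, 9.9 - 11.5) = max(0, -1.6) = 0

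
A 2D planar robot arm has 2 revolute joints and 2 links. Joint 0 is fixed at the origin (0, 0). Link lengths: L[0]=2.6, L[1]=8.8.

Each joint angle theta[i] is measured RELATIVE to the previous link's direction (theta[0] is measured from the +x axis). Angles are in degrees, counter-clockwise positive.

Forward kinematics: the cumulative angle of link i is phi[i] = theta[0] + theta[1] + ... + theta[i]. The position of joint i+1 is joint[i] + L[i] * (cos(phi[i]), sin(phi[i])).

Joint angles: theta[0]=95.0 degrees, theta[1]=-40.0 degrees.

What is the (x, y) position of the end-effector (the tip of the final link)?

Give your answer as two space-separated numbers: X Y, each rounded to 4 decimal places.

joint[0] = (0.0000, 0.0000)  (base)
link 0: phi[0] = 95 = 95 deg
  cos(95 deg) = -0.0872, sin(95 deg) = 0.9962
  joint[1] = (0.0000, 0.0000) + 2.6 * (-0.0872, 0.9962) = (0.0000 + -0.2266, 0.0000 + 2.5901) = (-0.2266, 2.5901)
link 1: phi[1] = 95 + -40 = 55 deg
  cos(55 deg) = 0.5736, sin(55 deg) = 0.8192
  joint[2] = (-0.2266, 2.5901) + 8.8 * (0.5736, 0.8192) = (-0.2266 + 5.0475, 2.5901 + 7.2085) = (4.8209, 9.7986)
End effector: (4.8209, 9.7986)

Answer: 4.8209 9.7986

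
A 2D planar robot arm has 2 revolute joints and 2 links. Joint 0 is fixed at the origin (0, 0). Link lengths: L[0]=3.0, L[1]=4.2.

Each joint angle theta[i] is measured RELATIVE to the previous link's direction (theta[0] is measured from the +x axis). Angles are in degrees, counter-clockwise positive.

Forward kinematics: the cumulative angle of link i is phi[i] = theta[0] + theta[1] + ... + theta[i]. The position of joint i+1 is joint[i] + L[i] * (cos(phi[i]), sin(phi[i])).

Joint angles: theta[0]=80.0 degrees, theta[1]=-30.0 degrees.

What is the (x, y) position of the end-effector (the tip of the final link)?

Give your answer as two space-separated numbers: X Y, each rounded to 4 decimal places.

joint[0] = (0.0000, 0.0000)  (base)
link 0: phi[0] = 80 = 80 deg
  cos(80 deg) = 0.1736, sin(80 deg) = 0.9848
  joint[1] = (0.0000, 0.0000) + 3 * (0.1736, 0.9848) = (0.0000 + 0.5209, 0.0000 + 2.9544) = (0.5209, 2.9544)
link 1: phi[1] = 80 + -30 = 50 deg
  cos(50 deg) = 0.6428, sin(50 deg) = 0.7660
  joint[2] = (0.5209, 2.9544) + 4.2 * (0.6428, 0.7660) = (0.5209 + 2.6997, 2.9544 + 3.2174) = (3.2207, 6.1718)
End effector: (3.2207, 6.1718)

Answer: 3.2207 6.1718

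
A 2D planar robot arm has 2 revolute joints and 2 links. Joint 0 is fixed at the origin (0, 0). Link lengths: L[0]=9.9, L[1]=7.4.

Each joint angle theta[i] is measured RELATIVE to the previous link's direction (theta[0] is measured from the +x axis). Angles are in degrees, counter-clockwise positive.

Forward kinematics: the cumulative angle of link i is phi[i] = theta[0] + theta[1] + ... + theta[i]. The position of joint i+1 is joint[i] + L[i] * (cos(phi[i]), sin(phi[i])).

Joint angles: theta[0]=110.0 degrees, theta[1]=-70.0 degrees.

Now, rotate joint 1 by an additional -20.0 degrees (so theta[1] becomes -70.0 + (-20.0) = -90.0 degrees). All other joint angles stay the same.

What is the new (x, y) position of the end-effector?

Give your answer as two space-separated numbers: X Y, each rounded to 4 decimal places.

joint[0] = (0.0000, 0.0000)  (base)
link 0: phi[0] = 110 = 110 deg
  cos(110 deg) = -0.3420, sin(110 deg) = 0.9397
  joint[1] = (0.0000, 0.0000) + 9.9 * (-0.3420, 0.9397) = (0.0000 + -3.3860, 0.0000 + 9.3030) = (-3.3860, 9.3030)
link 1: phi[1] = 110 + -90 = 20 deg
  cos(20 deg) = 0.9397, sin(20 deg) = 0.3420
  joint[2] = (-3.3860, 9.3030) + 7.4 * (0.9397, 0.3420) = (-3.3860 + 6.9537, 9.3030 + 2.5309) = (3.5677, 11.8339)
End effector: (3.5677, 11.8339)

Answer: 3.5677 11.8339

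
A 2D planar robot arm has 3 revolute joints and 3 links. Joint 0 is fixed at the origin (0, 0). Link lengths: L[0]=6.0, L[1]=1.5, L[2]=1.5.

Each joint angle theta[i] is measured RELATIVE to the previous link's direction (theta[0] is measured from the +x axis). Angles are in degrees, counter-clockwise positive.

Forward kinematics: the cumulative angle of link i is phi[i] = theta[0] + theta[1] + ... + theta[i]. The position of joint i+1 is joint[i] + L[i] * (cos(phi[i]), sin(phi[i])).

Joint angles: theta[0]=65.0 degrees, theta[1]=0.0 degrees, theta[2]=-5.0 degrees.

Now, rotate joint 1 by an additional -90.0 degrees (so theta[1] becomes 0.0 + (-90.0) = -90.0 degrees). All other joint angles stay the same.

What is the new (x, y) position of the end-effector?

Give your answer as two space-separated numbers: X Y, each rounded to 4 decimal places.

Answer: 5.1942 4.0539

Derivation:
joint[0] = (0.0000, 0.0000)  (base)
link 0: phi[0] = 65 = 65 deg
  cos(65 deg) = 0.4226, sin(65 deg) = 0.9063
  joint[1] = (0.0000, 0.0000) + 6 * (0.4226, 0.9063) = (0.0000 + 2.5357, 0.0000 + 5.4378) = (2.5357, 5.4378)
link 1: phi[1] = 65 + -90 = -25 deg
  cos(-25 deg) = 0.9063, sin(-25 deg) = -0.4226
  joint[2] = (2.5357, 5.4378) + 1.5 * (0.9063, -0.4226) = (2.5357 + 1.3595, 5.4378 + -0.6339) = (3.8952, 4.8039)
link 2: phi[2] = 65 + -90 + -5 = -30 deg
  cos(-30 deg) = 0.8660, sin(-30 deg) = -0.5000
  joint[3] = (3.8952, 4.8039) + 1.5 * (0.8660, -0.5000) = (3.8952 + 1.2990, 4.8039 + -0.7500) = (5.1942, 4.0539)
End effector: (5.1942, 4.0539)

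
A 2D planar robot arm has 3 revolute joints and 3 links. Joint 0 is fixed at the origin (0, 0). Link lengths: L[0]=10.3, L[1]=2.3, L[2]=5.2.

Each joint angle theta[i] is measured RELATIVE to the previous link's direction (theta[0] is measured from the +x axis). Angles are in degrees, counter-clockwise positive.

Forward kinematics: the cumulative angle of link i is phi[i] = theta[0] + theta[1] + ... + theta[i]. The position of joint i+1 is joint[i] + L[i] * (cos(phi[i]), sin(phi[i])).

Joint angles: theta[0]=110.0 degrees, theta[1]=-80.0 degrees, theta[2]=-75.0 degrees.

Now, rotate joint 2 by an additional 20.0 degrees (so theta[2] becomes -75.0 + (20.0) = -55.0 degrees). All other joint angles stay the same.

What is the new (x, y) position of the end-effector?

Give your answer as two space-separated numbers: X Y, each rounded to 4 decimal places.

Answer: 3.1819 8.6312

Derivation:
joint[0] = (0.0000, 0.0000)  (base)
link 0: phi[0] = 110 = 110 deg
  cos(110 deg) = -0.3420, sin(110 deg) = 0.9397
  joint[1] = (0.0000, 0.0000) + 10.3 * (-0.3420, 0.9397) = (0.0000 + -3.5228, 0.0000 + 9.6788) = (-3.5228, 9.6788)
link 1: phi[1] = 110 + -80 = 30 deg
  cos(30 deg) = 0.8660, sin(30 deg) = 0.5000
  joint[2] = (-3.5228, 9.6788) + 2.3 * (0.8660, 0.5000) = (-3.5228 + 1.9919, 9.6788 + 1.1500) = (-1.5309, 10.8288)
link 2: phi[2] = 110 + -80 + -55 = -25 deg
  cos(-25 deg) = 0.9063, sin(-25 deg) = -0.4226
  joint[3] = (-1.5309, 10.8288) + 5.2 * (0.9063, -0.4226) = (-1.5309 + 4.7128, 10.8288 + -2.1976) = (3.1819, 8.6312)
End effector: (3.1819, 8.6312)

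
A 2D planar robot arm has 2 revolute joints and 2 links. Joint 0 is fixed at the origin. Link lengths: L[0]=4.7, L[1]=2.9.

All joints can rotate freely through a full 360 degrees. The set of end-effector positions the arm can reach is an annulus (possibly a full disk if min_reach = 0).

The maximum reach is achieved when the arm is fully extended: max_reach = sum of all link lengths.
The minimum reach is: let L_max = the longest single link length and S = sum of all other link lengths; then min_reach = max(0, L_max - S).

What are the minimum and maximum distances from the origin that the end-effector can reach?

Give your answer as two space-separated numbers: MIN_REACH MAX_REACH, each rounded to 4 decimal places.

Answer: 1.8000 7.6000

Derivation:
Link lengths: [4.7, 2.9]
max_reach = 4.7 + 2.9 = 7.6
L_max = max([4.7, 2.9]) = 4.7
S (sum of others) = 7.6 - 4.7 = 2.9
min_reach = max(0, 4.7 - 2.9) = max(0, 1.8) = 1.8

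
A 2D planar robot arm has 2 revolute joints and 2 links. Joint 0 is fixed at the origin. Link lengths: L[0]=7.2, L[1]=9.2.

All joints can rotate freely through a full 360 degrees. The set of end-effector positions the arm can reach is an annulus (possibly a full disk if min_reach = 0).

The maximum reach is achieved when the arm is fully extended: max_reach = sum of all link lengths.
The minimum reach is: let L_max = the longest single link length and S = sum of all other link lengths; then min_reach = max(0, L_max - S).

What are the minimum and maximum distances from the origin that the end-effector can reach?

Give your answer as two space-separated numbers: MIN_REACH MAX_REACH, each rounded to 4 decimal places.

Link lengths: [7.2, 9.2]
max_reach = 7.2 + 9.2 = 16.4
L_max = max([7.2, 9.2]) = 9.2
S (sum of others) = 16.4 - 9.2 = 7.2
min_reach = max(0, 9.2 - 7.2) = max(0, 2) = 2

Answer: 2.0000 16.4000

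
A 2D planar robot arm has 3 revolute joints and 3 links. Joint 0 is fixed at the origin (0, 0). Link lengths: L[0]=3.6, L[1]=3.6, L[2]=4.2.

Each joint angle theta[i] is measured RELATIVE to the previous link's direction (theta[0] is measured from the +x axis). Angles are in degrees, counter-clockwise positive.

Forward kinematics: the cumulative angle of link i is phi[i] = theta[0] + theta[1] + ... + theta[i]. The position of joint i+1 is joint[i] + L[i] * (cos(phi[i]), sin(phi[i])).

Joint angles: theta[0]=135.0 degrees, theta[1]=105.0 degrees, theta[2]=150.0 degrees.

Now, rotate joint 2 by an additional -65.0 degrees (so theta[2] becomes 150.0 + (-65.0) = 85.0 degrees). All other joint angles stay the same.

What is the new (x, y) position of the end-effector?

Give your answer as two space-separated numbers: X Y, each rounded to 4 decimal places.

joint[0] = (0.0000, 0.0000)  (base)
link 0: phi[0] = 135 = 135 deg
  cos(135 deg) = -0.7071, sin(135 deg) = 0.7071
  joint[1] = (0.0000, 0.0000) + 3.6 * (-0.7071, 0.7071) = (0.0000 + -2.5456, 0.0000 + 2.5456) = (-2.5456, 2.5456)
link 1: phi[1] = 135 + 105 = 240 deg
  cos(240 deg) = -0.5000, sin(240 deg) = -0.8660
  joint[2] = (-2.5456, 2.5456) + 3.6 * (-0.5000, -0.8660) = (-2.5456 + -1.8000, 2.5456 + -3.1177) = (-4.3456, -0.5721)
link 2: phi[2] = 135 + 105 + 85 = 325 deg
  cos(325 deg) = 0.8192, sin(325 deg) = -0.5736
  joint[3] = (-4.3456, -0.5721) + 4.2 * (0.8192, -0.5736) = (-4.3456 + 3.4404, -0.5721 + -2.4090) = (-0.9051, -2.9811)
End effector: (-0.9051, -2.9811)

Answer: -0.9051 -2.9811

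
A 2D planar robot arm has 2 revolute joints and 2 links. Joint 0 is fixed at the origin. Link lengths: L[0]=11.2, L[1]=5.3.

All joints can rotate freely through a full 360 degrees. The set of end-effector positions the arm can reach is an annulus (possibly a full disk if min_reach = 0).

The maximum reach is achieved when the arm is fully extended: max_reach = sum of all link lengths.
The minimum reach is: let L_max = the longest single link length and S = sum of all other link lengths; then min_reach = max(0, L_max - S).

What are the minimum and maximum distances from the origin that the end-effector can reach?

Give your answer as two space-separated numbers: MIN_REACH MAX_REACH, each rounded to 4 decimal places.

Answer: 5.9000 16.5000

Derivation:
Link lengths: [11.2, 5.3]
max_reach = 11.2 + 5.3 = 16.5
L_max = max([11.2, 5.3]) = 11.2
S (sum of others) = 16.5 - 11.2 = 5.3
min_reach = max(0, 11.2 - 5.3) = max(0, 5.9) = 5.9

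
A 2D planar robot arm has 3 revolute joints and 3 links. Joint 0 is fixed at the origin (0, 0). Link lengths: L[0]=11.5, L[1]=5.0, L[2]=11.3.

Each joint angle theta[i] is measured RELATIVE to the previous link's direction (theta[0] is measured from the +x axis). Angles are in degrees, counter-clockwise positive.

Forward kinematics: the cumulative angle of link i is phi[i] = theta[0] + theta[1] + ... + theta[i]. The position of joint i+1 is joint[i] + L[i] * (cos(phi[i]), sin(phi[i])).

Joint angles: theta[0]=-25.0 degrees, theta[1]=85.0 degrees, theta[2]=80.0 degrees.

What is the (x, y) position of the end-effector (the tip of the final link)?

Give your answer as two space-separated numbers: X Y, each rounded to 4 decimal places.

joint[0] = (0.0000, 0.0000)  (base)
link 0: phi[0] = -25 = -25 deg
  cos(-25 deg) = 0.9063, sin(-25 deg) = -0.4226
  joint[1] = (0.0000, 0.0000) + 11.5 * (0.9063, -0.4226) = (0.0000 + 10.4225, 0.0000 + -4.8601) = (10.4225, -4.8601)
link 1: phi[1] = -25 + 85 = 60 deg
  cos(60 deg) = 0.5000, sin(60 deg) = 0.8660
  joint[2] = (10.4225, -4.8601) + 5 * (0.5000, 0.8660) = (10.4225 + 2.5000, -4.8601 + 4.3301) = (12.9225, -0.5300)
link 2: phi[2] = -25 + 85 + 80 = 140 deg
  cos(140 deg) = -0.7660, sin(140 deg) = 0.6428
  joint[3] = (12.9225, -0.5300) + 11.3 * (-0.7660, 0.6428) = (12.9225 + -8.6563, -0.5300 + 7.2635) = (4.2662, 6.7335)
End effector: (4.2662, 6.7335)

Answer: 4.2662 6.7335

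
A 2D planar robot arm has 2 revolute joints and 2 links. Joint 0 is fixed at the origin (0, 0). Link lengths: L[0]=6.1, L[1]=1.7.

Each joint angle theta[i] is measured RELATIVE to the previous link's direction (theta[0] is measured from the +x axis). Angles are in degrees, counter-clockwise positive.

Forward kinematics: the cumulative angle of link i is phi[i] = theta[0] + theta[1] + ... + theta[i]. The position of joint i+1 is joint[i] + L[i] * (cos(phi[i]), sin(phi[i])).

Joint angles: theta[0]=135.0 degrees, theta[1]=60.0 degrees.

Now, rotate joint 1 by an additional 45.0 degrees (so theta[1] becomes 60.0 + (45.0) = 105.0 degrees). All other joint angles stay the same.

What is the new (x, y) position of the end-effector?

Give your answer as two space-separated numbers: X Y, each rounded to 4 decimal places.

Answer: -5.1634 2.8411

Derivation:
joint[0] = (0.0000, 0.0000)  (base)
link 0: phi[0] = 135 = 135 deg
  cos(135 deg) = -0.7071, sin(135 deg) = 0.7071
  joint[1] = (0.0000, 0.0000) + 6.1 * (-0.7071, 0.7071) = (0.0000 + -4.3134, 0.0000 + 4.3134) = (-4.3134, 4.3134)
link 1: phi[1] = 135 + 105 = 240 deg
  cos(240 deg) = -0.5000, sin(240 deg) = -0.8660
  joint[2] = (-4.3134, 4.3134) + 1.7 * (-0.5000, -0.8660) = (-4.3134 + -0.8500, 4.3134 + -1.4722) = (-5.1634, 2.8411)
End effector: (-5.1634, 2.8411)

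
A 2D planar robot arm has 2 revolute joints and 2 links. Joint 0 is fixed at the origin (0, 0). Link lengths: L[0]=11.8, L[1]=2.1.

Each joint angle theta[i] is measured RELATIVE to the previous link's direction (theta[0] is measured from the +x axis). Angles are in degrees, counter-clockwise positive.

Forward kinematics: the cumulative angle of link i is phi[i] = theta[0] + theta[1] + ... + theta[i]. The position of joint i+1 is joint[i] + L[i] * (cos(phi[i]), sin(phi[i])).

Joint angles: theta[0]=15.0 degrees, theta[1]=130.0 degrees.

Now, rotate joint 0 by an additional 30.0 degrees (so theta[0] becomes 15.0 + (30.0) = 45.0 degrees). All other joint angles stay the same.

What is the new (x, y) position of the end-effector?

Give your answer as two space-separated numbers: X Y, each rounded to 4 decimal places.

Answer: 6.2519 8.5269

Derivation:
joint[0] = (0.0000, 0.0000)  (base)
link 0: phi[0] = 45 = 45 deg
  cos(45 deg) = 0.7071, sin(45 deg) = 0.7071
  joint[1] = (0.0000, 0.0000) + 11.8 * (0.7071, 0.7071) = (0.0000 + 8.3439, 0.0000 + 8.3439) = (8.3439, 8.3439)
link 1: phi[1] = 45 + 130 = 175 deg
  cos(175 deg) = -0.9962, sin(175 deg) = 0.0872
  joint[2] = (8.3439, 8.3439) + 2.1 * (-0.9962, 0.0872) = (8.3439 + -2.0920, 8.3439 + 0.1830) = (6.2519, 8.5269)
End effector: (6.2519, 8.5269)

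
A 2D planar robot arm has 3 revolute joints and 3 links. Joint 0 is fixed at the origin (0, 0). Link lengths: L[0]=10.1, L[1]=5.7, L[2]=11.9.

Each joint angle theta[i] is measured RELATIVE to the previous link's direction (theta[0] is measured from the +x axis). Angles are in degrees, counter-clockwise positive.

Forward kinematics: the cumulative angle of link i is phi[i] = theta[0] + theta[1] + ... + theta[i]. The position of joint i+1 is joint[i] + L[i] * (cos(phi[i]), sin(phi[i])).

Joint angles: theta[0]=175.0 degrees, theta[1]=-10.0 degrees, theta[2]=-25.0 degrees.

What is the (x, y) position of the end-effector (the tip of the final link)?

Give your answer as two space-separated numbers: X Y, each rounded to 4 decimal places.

joint[0] = (0.0000, 0.0000)  (base)
link 0: phi[0] = 175 = 175 deg
  cos(175 deg) = -0.9962, sin(175 deg) = 0.0872
  joint[1] = (0.0000, 0.0000) + 10.1 * (-0.9962, 0.0872) = (0.0000 + -10.0616, 0.0000 + 0.8803) = (-10.0616, 0.8803)
link 1: phi[1] = 175 + -10 = 165 deg
  cos(165 deg) = -0.9659, sin(165 deg) = 0.2588
  joint[2] = (-10.0616, 0.8803) + 5.7 * (-0.9659, 0.2588) = (-10.0616 + -5.5058, 0.8803 + 1.4753) = (-15.5673, 2.3555)
link 2: phi[2] = 175 + -10 + -25 = 140 deg
  cos(140 deg) = -0.7660, sin(140 deg) = 0.6428
  joint[3] = (-15.5673, 2.3555) + 11.9 * (-0.7660, 0.6428) = (-15.5673 + -9.1159, 2.3555 + 7.6492) = (-24.6833, 10.0047)
End effector: (-24.6833, 10.0047)

Answer: -24.6833 10.0047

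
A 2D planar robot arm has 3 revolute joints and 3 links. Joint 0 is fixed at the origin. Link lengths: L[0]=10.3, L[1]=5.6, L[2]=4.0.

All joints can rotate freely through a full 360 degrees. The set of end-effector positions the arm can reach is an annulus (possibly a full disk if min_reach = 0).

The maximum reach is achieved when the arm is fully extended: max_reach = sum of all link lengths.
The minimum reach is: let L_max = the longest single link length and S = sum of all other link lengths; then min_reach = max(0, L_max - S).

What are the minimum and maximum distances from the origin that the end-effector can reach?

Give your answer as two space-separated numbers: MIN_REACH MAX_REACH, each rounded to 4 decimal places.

Link lengths: [10.3, 5.6, 4.0]
max_reach = 10.3 + 5.6 + 4 = 19.9
L_max = max([10.3, 5.6, 4.0]) = 10.3
S (sum of others) = 19.9 - 10.3 = 9.6
min_reach = max(0, 10.3 - 9.6) = max(0, 0.7) = 0.7

Answer: 0.7000 19.9000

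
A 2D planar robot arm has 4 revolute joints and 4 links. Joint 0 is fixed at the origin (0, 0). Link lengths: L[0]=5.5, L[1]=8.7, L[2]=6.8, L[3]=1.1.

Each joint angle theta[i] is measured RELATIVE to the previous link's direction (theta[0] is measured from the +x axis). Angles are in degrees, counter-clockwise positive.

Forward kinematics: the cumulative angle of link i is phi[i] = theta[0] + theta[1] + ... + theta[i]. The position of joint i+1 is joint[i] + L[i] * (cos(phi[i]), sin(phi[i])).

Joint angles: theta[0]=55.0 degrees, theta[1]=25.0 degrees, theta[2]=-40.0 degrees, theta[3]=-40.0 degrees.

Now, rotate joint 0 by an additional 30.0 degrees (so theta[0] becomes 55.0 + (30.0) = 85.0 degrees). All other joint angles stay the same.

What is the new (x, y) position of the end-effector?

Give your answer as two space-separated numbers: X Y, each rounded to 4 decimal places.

joint[0] = (0.0000, 0.0000)  (base)
link 0: phi[0] = 85 = 85 deg
  cos(85 deg) = 0.0872, sin(85 deg) = 0.9962
  joint[1] = (0.0000, 0.0000) + 5.5 * (0.0872, 0.9962) = (0.0000 + 0.4794, 0.0000 + 5.4791) = (0.4794, 5.4791)
link 1: phi[1] = 85 + 25 = 110 deg
  cos(110 deg) = -0.3420, sin(110 deg) = 0.9397
  joint[2] = (0.4794, 5.4791) + 8.7 * (-0.3420, 0.9397) = (0.4794 + -2.9756, 5.4791 + 8.1753) = (-2.4962, 13.6544)
link 2: phi[2] = 85 + 25 + -40 = 70 deg
  cos(70 deg) = 0.3420, sin(70 deg) = 0.9397
  joint[3] = (-2.4962, 13.6544) + 6.8 * (0.3420, 0.9397) = (-2.4962 + 2.3257, 13.6544 + 6.3899) = (-0.1705, 20.0443)
link 3: phi[3] = 85 + 25 + -40 + -40 = 30 deg
  cos(30 deg) = 0.8660, sin(30 deg) = 0.5000
  joint[4] = (-0.1705, 20.0443) + 1.1 * (0.8660, 0.5000) = (-0.1705 + 0.9526, 20.0443 + 0.5500) = (0.7821, 20.5943)
End effector: (0.7821, 20.5943)

Answer: 0.7821 20.5943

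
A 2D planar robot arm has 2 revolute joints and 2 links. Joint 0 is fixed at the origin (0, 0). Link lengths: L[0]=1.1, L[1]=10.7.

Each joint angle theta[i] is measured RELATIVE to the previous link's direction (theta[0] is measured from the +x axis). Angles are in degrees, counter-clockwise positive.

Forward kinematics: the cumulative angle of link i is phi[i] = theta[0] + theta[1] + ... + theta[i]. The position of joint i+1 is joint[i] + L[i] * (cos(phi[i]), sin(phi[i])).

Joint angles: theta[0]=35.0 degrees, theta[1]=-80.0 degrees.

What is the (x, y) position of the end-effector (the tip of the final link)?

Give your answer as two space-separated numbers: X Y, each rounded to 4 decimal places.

joint[0] = (0.0000, 0.0000)  (base)
link 0: phi[0] = 35 = 35 deg
  cos(35 deg) = 0.8192, sin(35 deg) = 0.5736
  joint[1] = (0.0000, 0.0000) + 1.1 * (0.8192, 0.5736) = (0.0000 + 0.9011, 0.0000 + 0.6309) = (0.9011, 0.6309)
link 1: phi[1] = 35 + -80 = -45 deg
  cos(-45 deg) = 0.7071, sin(-45 deg) = -0.7071
  joint[2] = (0.9011, 0.6309) + 10.7 * (0.7071, -0.7071) = (0.9011 + 7.5660, 0.6309 + -7.5660) = (8.4671, -6.9351)
End effector: (8.4671, -6.9351)

Answer: 8.4671 -6.9351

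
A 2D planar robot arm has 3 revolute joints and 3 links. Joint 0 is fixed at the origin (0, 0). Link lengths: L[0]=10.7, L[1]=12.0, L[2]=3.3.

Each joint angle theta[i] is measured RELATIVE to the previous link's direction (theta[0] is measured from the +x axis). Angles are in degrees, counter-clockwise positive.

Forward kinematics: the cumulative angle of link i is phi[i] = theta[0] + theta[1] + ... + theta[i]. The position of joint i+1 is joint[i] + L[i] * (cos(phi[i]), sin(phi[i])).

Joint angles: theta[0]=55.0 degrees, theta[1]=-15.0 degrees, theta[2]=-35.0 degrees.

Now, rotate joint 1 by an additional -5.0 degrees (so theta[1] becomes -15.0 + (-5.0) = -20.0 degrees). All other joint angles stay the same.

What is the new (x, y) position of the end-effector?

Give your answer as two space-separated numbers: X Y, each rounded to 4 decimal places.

joint[0] = (0.0000, 0.0000)  (base)
link 0: phi[0] = 55 = 55 deg
  cos(55 deg) = 0.5736, sin(55 deg) = 0.8192
  joint[1] = (0.0000, 0.0000) + 10.7 * (0.5736, 0.8192) = (0.0000 + 6.1373, 0.0000 + 8.7649) = (6.1373, 8.7649)
link 1: phi[1] = 55 + -20 = 35 deg
  cos(35 deg) = 0.8192, sin(35 deg) = 0.5736
  joint[2] = (6.1373, 8.7649) + 12 * (0.8192, 0.5736) = (6.1373 + 9.8298, 8.7649 + 6.8829) = (15.9671, 15.6478)
link 2: phi[2] = 55 + -20 + -35 = 0 deg
  cos(0 deg) = 1.0000, sin(0 deg) = 0.0000
  joint[3] = (15.9671, 15.6478) + 3.3 * (1.0000, 0.0000) = (15.9671 + 3.3000, 15.6478 + 0.0000) = (19.2671, 15.6478)
End effector: (19.2671, 15.6478)

Answer: 19.2671 15.6478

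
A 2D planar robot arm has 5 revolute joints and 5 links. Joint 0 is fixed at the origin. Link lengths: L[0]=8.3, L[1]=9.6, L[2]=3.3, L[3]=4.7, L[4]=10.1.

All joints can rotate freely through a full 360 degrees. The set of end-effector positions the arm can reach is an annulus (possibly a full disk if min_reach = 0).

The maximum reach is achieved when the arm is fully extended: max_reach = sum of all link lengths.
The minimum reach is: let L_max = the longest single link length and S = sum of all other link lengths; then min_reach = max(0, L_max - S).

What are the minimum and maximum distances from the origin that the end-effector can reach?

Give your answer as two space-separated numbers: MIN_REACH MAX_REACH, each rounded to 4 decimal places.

Answer: 0.0000 36.0000

Derivation:
Link lengths: [8.3, 9.6, 3.3, 4.7, 10.1]
max_reach = 8.3 + 9.6 + 3.3 + 4.7 + 10.1 = 36
L_max = max([8.3, 9.6, 3.3, 4.7, 10.1]) = 10.1
S (sum of others) = 36 - 10.1 = 25.9
min_reach = max(0, 10.1 - 25.9) = max(0, -15.8) = 0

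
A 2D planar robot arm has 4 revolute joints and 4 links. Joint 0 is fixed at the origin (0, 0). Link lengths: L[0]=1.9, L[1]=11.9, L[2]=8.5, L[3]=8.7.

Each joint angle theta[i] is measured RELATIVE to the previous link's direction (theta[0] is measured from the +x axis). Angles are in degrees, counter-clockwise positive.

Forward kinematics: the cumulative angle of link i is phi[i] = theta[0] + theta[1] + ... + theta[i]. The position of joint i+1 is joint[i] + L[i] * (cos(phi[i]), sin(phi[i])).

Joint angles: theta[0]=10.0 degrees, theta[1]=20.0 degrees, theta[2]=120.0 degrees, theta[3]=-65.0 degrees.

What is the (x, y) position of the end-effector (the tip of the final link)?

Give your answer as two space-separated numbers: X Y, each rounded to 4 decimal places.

Answer: 5.5739 19.1968

Derivation:
joint[0] = (0.0000, 0.0000)  (base)
link 0: phi[0] = 10 = 10 deg
  cos(10 deg) = 0.9848, sin(10 deg) = 0.1736
  joint[1] = (0.0000, 0.0000) + 1.9 * (0.9848, 0.1736) = (0.0000 + 1.8711, 0.0000 + 0.3299) = (1.8711, 0.3299)
link 1: phi[1] = 10 + 20 = 30 deg
  cos(30 deg) = 0.8660, sin(30 deg) = 0.5000
  joint[2] = (1.8711, 0.3299) + 11.9 * (0.8660, 0.5000) = (1.8711 + 10.3057, 0.3299 + 5.9500) = (12.1768, 6.2799)
link 2: phi[2] = 10 + 20 + 120 = 150 deg
  cos(150 deg) = -0.8660, sin(150 deg) = 0.5000
  joint[3] = (12.1768, 6.2799) + 8.5 * (-0.8660, 0.5000) = (12.1768 + -7.3612, 6.2799 + 4.2500) = (4.8156, 10.5299)
link 3: phi[3] = 10 + 20 + 120 + -65 = 85 deg
  cos(85 deg) = 0.0872, sin(85 deg) = 0.9962
  joint[4] = (4.8156, 10.5299) + 8.7 * (0.0872, 0.9962) = (4.8156 + 0.7583, 10.5299 + 8.6669) = (5.5739, 19.1968)
End effector: (5.5739, 19.1968)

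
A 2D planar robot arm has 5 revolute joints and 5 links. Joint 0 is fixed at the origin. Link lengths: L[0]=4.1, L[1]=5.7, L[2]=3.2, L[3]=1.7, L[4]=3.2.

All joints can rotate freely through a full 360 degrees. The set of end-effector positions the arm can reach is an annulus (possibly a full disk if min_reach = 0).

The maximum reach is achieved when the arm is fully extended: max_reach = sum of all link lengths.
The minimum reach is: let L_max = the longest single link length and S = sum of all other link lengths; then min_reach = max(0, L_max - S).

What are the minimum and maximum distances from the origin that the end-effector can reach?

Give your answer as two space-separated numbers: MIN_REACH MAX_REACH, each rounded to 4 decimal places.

Answer: 0.0000 17.9000

Derivation:
Link lengths: [4.1, 5.7, 3.2, 1.7, 3.2]
max_reach = 4.1 + 5.7 + 3.2 + 1.7 + 3.2 = 17.9
L_max = max([4.1, 5.7, 3.2, 1.7, 3.2]) = 5.7
S (sum of others) = 17.9 - 5.7 = 12.2
min_reach = max(0, 5.7 - 12.2) = max(0, -6.5) = 0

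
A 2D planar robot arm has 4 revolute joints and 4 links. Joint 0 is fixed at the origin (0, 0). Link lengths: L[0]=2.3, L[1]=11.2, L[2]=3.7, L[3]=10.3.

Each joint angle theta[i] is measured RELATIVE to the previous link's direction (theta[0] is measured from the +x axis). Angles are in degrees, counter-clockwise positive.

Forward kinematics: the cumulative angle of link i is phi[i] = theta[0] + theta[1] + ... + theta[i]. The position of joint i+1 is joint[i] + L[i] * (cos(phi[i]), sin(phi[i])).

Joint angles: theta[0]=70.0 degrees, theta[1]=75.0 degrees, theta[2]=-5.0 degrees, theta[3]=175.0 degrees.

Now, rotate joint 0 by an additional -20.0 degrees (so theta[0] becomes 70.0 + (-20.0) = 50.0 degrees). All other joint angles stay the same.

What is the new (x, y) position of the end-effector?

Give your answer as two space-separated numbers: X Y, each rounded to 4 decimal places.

joint[0] = (0.0000, 0.0000)  (base)
link 0: phi[0] = 50 = 50 deg
  cos(50 deg) = 0.6428, sin(50 deg) = 0.7660
  joint[1] = (0.0000, 0.0000) + 2.3 * (0.6428, 0.7660) = (0.0000 + 1.4784, 0.0000 + 1.7619) = (1.4784, 1.7619)
link 1: phi[1] = 50 + 75 = 125 deg
  cos(125 deg) = -0.5736, sin(125 deg) = 0.8192
  joint[2] = (1.4784, 1.7619) + 11.2 * (-0.5736, 0.8192) = (1.4784 + -6.4241, 1.7619 + 9.1745) = (-4.9456, 10.9364)
link 2: phi[2] = 50 + 75 + -5 = 120 deg
  cos(120 deg) = -0.5000, sin(120 deg) = 0.8660
  joint[3] = (-4.9456, 10.9364) + 3.7 * (-0.5000, 0.8660) = (-4.9456 + -1.8500, 10.9364 + 3.2043) = (-6.7956, 14.1407)
link 3: phi[3] = 50 + 75 + -5 + 175 = 295 deg
  cos(295 deg) = 0.4226, sin(295 deg) = -0.9063
  joint[4] = (-6.7956, 14.1407) + 10.3 * (0.4226, -0.9063) = (-6.7956 + 4.3530, 14.1407 + -9.3350) = (-2.4427, 4.8057)
End effector: (-2.4427, 4.8057)

Answer: -2.4427 4.8057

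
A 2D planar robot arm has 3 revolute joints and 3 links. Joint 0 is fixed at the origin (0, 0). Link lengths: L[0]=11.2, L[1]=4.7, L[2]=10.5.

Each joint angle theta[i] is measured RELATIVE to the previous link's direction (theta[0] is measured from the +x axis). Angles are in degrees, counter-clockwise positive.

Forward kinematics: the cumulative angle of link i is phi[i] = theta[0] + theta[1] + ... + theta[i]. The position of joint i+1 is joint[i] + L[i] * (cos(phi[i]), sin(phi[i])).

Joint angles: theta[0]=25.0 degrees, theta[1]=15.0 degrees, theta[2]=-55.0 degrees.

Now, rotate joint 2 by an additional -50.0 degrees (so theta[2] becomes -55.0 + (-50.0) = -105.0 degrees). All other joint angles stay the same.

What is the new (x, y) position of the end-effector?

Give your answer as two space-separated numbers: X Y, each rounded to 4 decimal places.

joint[0] = (0.0000, 0.0000)  (base)
link 0: phi[0] = 25 = 25 deg
  cos(25 deg) = 0.9063, sin(25 deg) = 0.4226
  joint[1] = (0.0000, 0.0000) + 11.2 * (0.9063, 0.4226) = (0.0000 + 10.1506, 0.0000 + 4.7333) = (10.1506, 4.7333)
link 1: phi[1] = 25 + 15 = 40 deg
  cos(40 deg) = 0.7660, sin(40 deg) = 0.6428
  joint[2] = (10.1506, 4.7333) + 4.7 * (0.7660, 0.6428) = (10.1506 + 3.6004, 4.7333 + 3.0211) = (13.7511, 7.7544)
link 2: phi[2] = 25 + 15 + -105 = -65 deg
  cos(-65 deg) = 0.4226, sin(-65 deg) = -0.9063
  joint[3] = (13.7511, 7.7544) + 10.5 * (0.4226, -0.9063) = (13.7511 + 4.4375, 7.7544 + -9.5162) = (18.1885, -1.7618)
End effector: (18.1885, -1.7618)

Answer: 18.1885 -1.7618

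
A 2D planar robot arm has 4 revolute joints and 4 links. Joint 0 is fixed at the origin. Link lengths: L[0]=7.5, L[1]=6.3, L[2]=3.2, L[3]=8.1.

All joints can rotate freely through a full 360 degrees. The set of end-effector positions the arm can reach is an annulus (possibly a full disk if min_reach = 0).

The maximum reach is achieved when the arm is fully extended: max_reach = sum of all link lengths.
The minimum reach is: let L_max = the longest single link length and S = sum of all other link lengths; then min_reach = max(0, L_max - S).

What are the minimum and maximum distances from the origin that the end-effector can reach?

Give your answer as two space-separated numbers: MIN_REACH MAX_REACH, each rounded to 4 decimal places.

Link lengths: [7.5, 6.3, 3.2, 8.1]
max_reach = 7.5 + 6.3 + 3.2 + 8.1 = 25.1
L_max = max([7.5, 6.3, 3.2, 8.1]) = 8.1
S (sum of others) = 25.1 - 8.1 = 17
min_reach = max(0, 8.1 - 17) = max(0, -8.9) = 0

Answer: 0.0000 25.1000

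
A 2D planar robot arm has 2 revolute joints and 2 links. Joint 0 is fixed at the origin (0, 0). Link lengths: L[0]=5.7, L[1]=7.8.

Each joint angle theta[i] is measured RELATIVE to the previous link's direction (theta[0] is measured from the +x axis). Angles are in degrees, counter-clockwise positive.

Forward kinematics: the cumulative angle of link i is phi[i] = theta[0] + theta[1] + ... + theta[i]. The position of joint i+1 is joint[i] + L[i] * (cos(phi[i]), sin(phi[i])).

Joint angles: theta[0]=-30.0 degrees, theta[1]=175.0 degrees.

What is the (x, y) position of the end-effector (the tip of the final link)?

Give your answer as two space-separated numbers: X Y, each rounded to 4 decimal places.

Answer: -1.4530 1.6239

Derivation:
joint[0] = (0.0000, 0.0000)  (base)
link 0: phi[0] = -30 = -30 deg
  cos(-30 deg) = 0.8660, sin(-30 deg) = -0.5000
  joint[1] = (0.0000, 0.0000) + 5.7 * (0.8660, -0.5000) = (0.0000 + 4.9363, 0.0000 + -2.8500) = (4.9363, -2.8500)
link 1: phi[1] = -30 + 175 = 145 deg
  cos(145 deg) = -0.8192, sin(145 deg) = 0.5736
  joint[2] = (4.9363, -2.8500) + 7.8 * (-0.8192, 0.5736) = (4.9363 + -6.3894, -2.8500 + 4.4739) = (-1.4530, 1.6239)
End effector: (-1.4530, 1.6239)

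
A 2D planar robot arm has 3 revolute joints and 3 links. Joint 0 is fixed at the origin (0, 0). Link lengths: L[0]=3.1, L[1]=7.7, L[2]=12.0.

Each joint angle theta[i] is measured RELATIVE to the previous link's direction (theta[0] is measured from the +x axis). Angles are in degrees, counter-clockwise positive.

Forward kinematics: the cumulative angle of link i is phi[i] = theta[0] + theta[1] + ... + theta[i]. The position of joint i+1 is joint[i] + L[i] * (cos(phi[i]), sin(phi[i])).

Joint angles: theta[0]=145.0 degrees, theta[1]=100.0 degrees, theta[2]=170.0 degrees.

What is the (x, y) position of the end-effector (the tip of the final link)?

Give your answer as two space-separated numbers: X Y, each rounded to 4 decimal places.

Answer: 1.0894 4.6293

Derivation:
joint[0] = (0.0000, 0.0000)  (base)
link 0: phi[0] = 145 = 145 deg
  cos(145 deg) = -0.8192, sin(145 deg) = 0.5736
  joint[1] = (0.0000, 0.0000) + 3.1 * (-0.8192, 0.5736) = (0.0000 + -2.5394, 0.0000 + 1.7781) = (-2.5394, 1.7781)
link 1: phi[1] = 145 + 100 = 245 deg
  cos(245 deg) = -0.4226, sin(245 deg) = -0.9063
  joint[2] = (-2.5394, 1.7781) + 7.7 * (-0.4226, -0.9063) = (-2.5394 + -3.2542, 1.7781 + -6.9786) = (-5.7935, -5.2005)
link 2: phi[2] = 145 + 100 + 170 = 415 deg
  cos(415 deg) = 0.5736, sin(415 deg) = 0.8192
  joint[3] = (-5.7935, -5.2005) + 12 * (0.5736, 0.8192) = (-5.7935 + 6.8829, -5.2005 + 9.8298) = (1.0894, 4.6293)
End effector: (1.0894, 4.6293)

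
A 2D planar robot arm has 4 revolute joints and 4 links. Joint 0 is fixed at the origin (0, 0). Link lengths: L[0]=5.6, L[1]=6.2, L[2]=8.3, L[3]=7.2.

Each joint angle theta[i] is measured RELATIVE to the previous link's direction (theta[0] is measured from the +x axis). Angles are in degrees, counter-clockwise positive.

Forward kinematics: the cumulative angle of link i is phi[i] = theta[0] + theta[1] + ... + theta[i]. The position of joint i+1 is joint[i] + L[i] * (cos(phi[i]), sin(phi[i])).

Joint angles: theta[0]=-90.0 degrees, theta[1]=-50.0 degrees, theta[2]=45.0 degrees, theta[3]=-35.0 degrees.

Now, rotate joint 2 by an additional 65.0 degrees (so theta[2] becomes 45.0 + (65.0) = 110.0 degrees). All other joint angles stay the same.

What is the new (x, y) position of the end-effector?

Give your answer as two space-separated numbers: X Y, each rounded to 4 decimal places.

joint[0] = (0.0000, 0.0000)  (base)
link 0: phi[0] = -90 = -90 deg
  cos(-90 deg) = 0.0000, sin(-90 deg) = -1.0000
  joint[1] = (0.0000, 0.0000) + 5.6 * (0.0000, -1.0000) = (0.0000 + 0.0000, 0.0000 + -5.6000) = (0.0000, -5.6000)
link 1: phi[1] = -90 + -50 = -140 deg
  cos(-140 deg) = -0.7660, sin(-140 deg) = -0.6428
  joint[2] = (0.0000, -5.6000) + 6.2 * (-0.7660, -0.6428) = (0.0000 + -4.7495, -5.6000 + -3.9853) = (-4.7495, -9.5853)
link 2: phi[2] = -90 + -50 + 110 = -30 deg
  cos(-30 deg) = 0.8660, sin(-30 deg) = -0.5000
  joint[3] = (-4.7495, -9.5853) + 8.3 * (0.8660, -0.5000) = (-4.7495 + 7.1880, -9.5853 + -4.1500) = (2.4385, -13.7353)
link 3: phi[3] = -90 + -50 + 110 + -35 = -65 deg
  cos(-65 deg) = 0.4226, sin(-65 deg) = -0.9063
  joint[4] = (2.4385, -13.7353) + 7.2 * (0.4226, -0.9063) = (2.4385 + 3.0429, -13.7353 + -6.5254) = (5.4814, -20.2607)
End effector: (5.4814, -20.2607)

Answer: 5.4814 -20.2607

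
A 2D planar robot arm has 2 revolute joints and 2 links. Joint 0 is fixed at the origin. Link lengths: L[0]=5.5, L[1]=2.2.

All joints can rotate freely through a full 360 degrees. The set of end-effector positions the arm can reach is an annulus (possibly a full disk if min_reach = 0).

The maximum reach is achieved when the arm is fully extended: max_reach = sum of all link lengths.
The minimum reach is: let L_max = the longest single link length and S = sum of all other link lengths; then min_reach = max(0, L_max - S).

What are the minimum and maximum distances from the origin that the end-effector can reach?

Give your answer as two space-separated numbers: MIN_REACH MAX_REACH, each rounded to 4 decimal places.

Link lengths: [5.5, 2.2]
max_reach = 5.5 + 2.2 = 7.7
L_max = max([5.5, 2.2]) = 5.5
S (sum of others) = 7.7 - 5.5 = 2.2
min_reach = max(0, 5.5 - 2.2) = max(0, 3.3) = 3.3

Answer: 3.3000 7.7000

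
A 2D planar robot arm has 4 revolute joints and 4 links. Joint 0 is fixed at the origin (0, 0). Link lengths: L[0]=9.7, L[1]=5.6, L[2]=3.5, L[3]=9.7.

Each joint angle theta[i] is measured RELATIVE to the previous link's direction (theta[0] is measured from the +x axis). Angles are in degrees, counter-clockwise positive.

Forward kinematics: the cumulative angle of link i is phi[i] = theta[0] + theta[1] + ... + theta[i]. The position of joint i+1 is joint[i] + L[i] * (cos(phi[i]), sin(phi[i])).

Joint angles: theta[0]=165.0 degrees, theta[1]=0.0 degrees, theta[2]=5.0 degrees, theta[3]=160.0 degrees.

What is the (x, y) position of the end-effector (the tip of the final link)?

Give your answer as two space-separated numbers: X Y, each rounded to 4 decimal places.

joint[0] = (0.0000, 0.0000)  (base)
link 0: phi[0] = 165 = 165 deg
  cos(165 deg) = -0.9659, sin(165 deg) = 0.2588
  joint[1] = (0.0000, 0.0000) + 9.7 * (-0.9659, 0.2588) = (0.0000 + -9.3695, 0.0000 + 2.5105) = (-9.3695, 2.5105)
link 1: phi[1] = 165 + 0 = 165 deg
  cos(165 deg) = -0.9659, sin(165 deg) = 0.2588
  joint[2] = (-9.3695, 2.5105) + 5.6 * (-0.9659, 0.2588) = (-9.3695 + -5.4092, 2.5105 + 1.4494) = (-14.7787, 3.9599)
link 2: phi[2] = 165 + 0 + 5 = 170 deg
  cos(170 deg) = -0.9848, sin(170 deg) = 0.1736
  joint[3] = (-14.7787, 3.9599) + 3.5 * (-0.9848, 0.1736) = (-14.7787 + -3.4468, 3.9599 + 0.6078) = (-18.2255, 4.5677)
link 3: phi[3] = 165 + 0 + 5 + 160 = 330 deg
  cos(330 deg) = 0.8660, sin(330 deg) = -0.5000
  joint[4] = (-18.2255, 4.5677) + 9.7 * (0.8660, -0.5000) = (-18.2255 + 8.4004, 4.5677 + -4.8500) = (-9.8250, -0.2823)
End effector: (-9.8250, -0.2823)

Answer: -9.8250 -0.2823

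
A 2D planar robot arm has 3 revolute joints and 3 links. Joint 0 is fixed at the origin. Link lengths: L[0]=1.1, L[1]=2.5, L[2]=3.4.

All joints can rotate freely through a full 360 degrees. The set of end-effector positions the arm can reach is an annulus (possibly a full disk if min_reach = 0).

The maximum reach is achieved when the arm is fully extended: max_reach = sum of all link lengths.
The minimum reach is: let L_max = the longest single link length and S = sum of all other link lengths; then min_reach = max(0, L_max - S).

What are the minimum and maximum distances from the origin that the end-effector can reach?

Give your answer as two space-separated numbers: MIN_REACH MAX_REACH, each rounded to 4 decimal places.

Link lengths: [1.1, 2.5, 3.4]
max_reach = 1.1 + 2.5 + 3.4 = 7
L_max = max([1.1, 2.5, 3.4]) = 3.4
S (sum of others) = 7 - 3.4 = 3.6
min_reach = max(0, 3.4 - 3.6) = max(0, -0.2) = 0

Answer: 0.0000 7.0000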